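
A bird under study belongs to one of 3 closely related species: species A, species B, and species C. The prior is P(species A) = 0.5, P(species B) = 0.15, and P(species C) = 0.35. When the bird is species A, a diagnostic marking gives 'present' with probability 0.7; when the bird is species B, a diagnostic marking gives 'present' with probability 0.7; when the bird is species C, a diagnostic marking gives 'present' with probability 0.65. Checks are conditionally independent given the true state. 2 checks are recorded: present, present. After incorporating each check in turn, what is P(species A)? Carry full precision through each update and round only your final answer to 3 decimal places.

0.525

Apply Bayes' rule sequentially, carrying P(species A) forward.
After 'present': normaliser = 0.7·0.5000 + 0.7·0.1500 + 0.65·0.3500; P(species A) ≈ 0.5128, P(species B) ≈ 0.1538, P(species C) ≈ 0.3333
After 'present': normaliser = 0.7·0.5128 + 0.7·0.1538 + 0.65·0.3333; P(species A) ≈ 0.5253, P(species B) ≈ 0.1576, P(species C) ≈ 0.3171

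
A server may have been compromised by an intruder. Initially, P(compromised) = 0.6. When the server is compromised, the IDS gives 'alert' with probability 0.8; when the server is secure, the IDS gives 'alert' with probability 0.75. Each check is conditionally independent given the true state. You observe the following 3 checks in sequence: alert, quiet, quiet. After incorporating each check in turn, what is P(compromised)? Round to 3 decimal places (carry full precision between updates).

Apply Bayes' rule sequentially, carrying P(compromised) forward.
After 'alert': P(compromised) = 0.8·0.6000 / (0.8·0.6000 + 0.75·0.4000) ≈ 0.6154
After 'quiet': P(compromised) = 0.2·0.6154 / (0.2·0.6154 + 0.25·0.3846) ≈ 0.5614
After 'quiet': P(compromised) = 0.2·0.5614 / (0.2·0.5614 + 0.25·0.4386) ≈ 0.5059

0.506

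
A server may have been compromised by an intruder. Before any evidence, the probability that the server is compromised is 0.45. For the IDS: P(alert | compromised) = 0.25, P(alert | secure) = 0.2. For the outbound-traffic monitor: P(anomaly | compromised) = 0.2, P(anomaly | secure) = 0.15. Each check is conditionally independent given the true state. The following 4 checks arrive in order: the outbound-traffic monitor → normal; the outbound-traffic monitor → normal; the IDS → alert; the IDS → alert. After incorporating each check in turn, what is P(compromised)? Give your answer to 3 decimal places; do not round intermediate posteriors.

0.531

After the outbound-traffic monitor='normal': P(compromised) = 0.8·0.4500 / (0.8·0.4500 + 0.85·0.5500) ≈ 0.4350
After the outbound-traffic monitor='normal': P(compromised) = 0.8·0.4350 / (0.8·0.4350 + 0.85·0.5650) ≈ 0.4202
After the IDS='alert': P(compromised) = 0.25·0.4202 / (0.25·0.4202 + 0.2·0.5798) ≈ 0.4753
After the IDS='alert': P(compromised) = 0.25·0.4753 / (0.25·0.4753 + 0.2·0.5247) ≈ 0.5311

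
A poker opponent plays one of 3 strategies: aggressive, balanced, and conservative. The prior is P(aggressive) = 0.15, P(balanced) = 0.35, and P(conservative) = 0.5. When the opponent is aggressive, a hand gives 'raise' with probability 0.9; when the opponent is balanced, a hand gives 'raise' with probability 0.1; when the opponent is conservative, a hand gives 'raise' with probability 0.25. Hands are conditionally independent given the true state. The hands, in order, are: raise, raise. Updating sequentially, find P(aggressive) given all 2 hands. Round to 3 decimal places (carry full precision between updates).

After 'raise': normaliser = 0.9·0.1500 + 0.1·0.3500 + 0.25·0.5000; P(aggressive) ≈ 0.4576, P(balanced) ≈ 0.1186, P(conservative) ≈ 0.4237
After 'raise': normaliser = 0.9·0.4576 + 0.1·0.1186 + 0.25·0.4237; P(aggressive) ≈ 0.7776, P(balanced) ≈ 0.0224, P(conservative) ≈ 0.2000

0.778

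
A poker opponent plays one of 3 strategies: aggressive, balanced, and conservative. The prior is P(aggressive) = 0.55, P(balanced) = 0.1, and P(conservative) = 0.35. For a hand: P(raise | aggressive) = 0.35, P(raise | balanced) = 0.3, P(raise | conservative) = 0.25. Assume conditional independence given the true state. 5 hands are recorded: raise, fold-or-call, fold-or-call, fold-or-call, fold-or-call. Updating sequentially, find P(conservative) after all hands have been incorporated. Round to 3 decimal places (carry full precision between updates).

0.400

After 'raise': normaliser = 0.35·0.5500 + 0.3·0.1000 + 0.25·0.3500; P(aggressive) ≈ 0.6210, P(balanced) ≈ 0.0968, P(conservative) ≈ 0.2823
After 'fold-or-call': normaliser = 0.65·0.6210 + 0.7·0.0968 + 0.75·0.2823; P(aggressive) ≈ 0.5909, P(balanced) ≈ 0.0992, P(conservative) ≈ 0.3099
After 'fold-or-call': normaliser = 0.65·0.5909 + 0.7·0.0992 + 0.75·0.3099; P(aggressive) ≈ 0.5599, P(balanced) ≈ 0.1012, P(conservative) ≈ 0.3389
After 'fold-or-call': normaliser = 0.65·0.5599 + 0.7·0.1012 + 0.75·0.3389; P(aggressive) ≈ 0.5283, P(balanced) ≈ 0.1028, P(conservative) ≈ 0.3689
After 'fold-or-call': normaliser = 0.65·0.5283 + 0.7·0.1028 + 0.75·0.3689; P(aggressive) ≈ 0.4962, P(balanced) ≈ 0.1040, P(conservative) ≈ 0.3998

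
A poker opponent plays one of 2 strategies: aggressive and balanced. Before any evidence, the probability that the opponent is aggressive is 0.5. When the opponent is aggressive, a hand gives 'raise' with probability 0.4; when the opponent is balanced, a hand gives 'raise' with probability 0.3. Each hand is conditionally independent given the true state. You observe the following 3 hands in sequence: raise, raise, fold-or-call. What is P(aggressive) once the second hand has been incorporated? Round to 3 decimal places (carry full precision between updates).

0.640

After 'raise': P(aggressive) = 0.4·0.5000 / (0.4·0.5000 + 0.3·0.5000) ≈ 0.5714
After 'raise': P(aggressive) = 0.4·0.5714 / (0.4·0.5714 + 0.3·0.4286) ≈ 0.6400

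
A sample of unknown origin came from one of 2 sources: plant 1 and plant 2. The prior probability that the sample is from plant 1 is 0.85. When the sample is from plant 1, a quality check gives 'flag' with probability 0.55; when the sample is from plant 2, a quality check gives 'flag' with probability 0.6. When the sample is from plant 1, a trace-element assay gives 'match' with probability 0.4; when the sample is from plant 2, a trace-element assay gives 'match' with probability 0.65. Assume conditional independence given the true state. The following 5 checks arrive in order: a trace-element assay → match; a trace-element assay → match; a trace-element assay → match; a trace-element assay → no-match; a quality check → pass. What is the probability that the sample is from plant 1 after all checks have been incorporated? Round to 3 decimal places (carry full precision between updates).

Each posterior becomes the prior for the next update.
After a trace-element assay='match': P(plant 1) = 0.4·0.8500 / (0.4·0.8500 + 0.65·0.1500) ≈ 0.7771
After a trace-element assay='match': P(plant 1) = 0.4·0.7771 / (0.4·0.7771 + 0.65·0.2229) ≈ 0.6821
After a trace-element assay='match': P(plant 1) = 0.4·0.6821 / (0.4·0.6821 + 0.65·0.3179) ≈ 0.5691
After a trace-element assay='no-match': P(plant 1) = 0.6·0.5691 / (0.6·0.5691 + 0.35·0.4309) ≈ 0.6936
After a quality check='pass': P(plant 1) = 0.45·0.6936 / (0.45·0.6936 + 0.4·0.3064) ≈ 0.7181

0.718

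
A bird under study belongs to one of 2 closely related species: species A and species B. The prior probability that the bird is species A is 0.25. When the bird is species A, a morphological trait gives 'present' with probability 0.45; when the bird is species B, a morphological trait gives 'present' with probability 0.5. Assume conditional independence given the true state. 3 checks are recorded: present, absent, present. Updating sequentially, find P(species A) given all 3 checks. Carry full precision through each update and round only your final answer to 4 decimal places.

0.2290

After 'present': P(species A) = 0.45·0.2500 / (0.45·0.2500 + 0.5·0.7500) ≈ 0.2308
After 'absent': P(species A) = 0.55·0.2308 / (0.55·0.2308 + 0.5·0.7692) ≈ 0.2481
After 'present': P(species A) = 0.45·0.2481 / (0.45·0.2481 + 0.5·0.7519) ≈ 0.2290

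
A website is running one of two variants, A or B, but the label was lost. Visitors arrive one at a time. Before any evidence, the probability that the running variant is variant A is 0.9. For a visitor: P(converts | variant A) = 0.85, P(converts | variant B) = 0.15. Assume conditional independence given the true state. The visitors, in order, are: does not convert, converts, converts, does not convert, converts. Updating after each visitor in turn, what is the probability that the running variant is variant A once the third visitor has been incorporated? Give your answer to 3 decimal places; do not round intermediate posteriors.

0.981

After 'does not convert': P(A) = 0.15·0.9000 / (0.15·0.9000 + 0.85·0.1000) ≈ 0.6136
After 'converts': P(A) = 0.85·0.6136 / (0.85·0.6136 + 0.15·0.3864) ≈ 0.9000
After 'converts': P(A) = 0.85·0.9000 / (0.85·0.9000 + 0.15·0.1000) ≈ 0.9808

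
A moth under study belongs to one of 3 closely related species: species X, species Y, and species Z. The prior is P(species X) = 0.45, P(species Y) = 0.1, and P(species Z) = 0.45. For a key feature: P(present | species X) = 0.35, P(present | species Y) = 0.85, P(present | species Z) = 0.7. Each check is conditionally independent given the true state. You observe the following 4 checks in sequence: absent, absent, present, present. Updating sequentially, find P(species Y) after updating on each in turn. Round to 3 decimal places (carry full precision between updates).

Each posterior becomes the prior for the next update.
After 'absent': normaliser = 0.65·0.4500 + 0.15·0.1000 + 0.3·0.4500; P(species X) ≈ 0.6610, P(species Y) ≈ 0.0339, P(species Z) ≈ 0.3051
After 'absent': normaliser = 0.65·0.6610 + 0.15·0.0339 + 0.3·0.3051; P(species X) ≈ 0.8164, P(species Y) ≈ 0.0097, P(species Z) ≈ 0.1739
After 'present': normaliser = 0.35·0.8164 + 0.85·0.0097 + 0.7·0.1739; P(species X) ≈ 0.6874, P(species Y) ≈ 0.0198, P(species Z) ≈ 0.2929
After 'present': normaliser = 0.35·0.6874 + 0.85·0.0198 + 0.7·0.2929; P(species X) ≈ 0.5203, P(species Y) ≈ 0.0363, P(species Z) ≈ 0.4434

0.036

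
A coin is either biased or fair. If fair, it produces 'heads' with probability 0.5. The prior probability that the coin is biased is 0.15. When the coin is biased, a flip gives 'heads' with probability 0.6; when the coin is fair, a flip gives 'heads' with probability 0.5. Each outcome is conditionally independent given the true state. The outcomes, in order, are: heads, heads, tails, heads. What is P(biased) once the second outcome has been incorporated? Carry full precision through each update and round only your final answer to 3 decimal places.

0.203

Each posterior becomes the prior for the next update.
After 'heads': P(biased) = 0.6·0.1500 / (0.6·0.1500 + 0.5·0.8500) ≈ 0.1748
After 'heads': P(biased) = 0.6·0.1748 / (0.6·0.1748 + 0.5·0.8252) ≈ 0.2026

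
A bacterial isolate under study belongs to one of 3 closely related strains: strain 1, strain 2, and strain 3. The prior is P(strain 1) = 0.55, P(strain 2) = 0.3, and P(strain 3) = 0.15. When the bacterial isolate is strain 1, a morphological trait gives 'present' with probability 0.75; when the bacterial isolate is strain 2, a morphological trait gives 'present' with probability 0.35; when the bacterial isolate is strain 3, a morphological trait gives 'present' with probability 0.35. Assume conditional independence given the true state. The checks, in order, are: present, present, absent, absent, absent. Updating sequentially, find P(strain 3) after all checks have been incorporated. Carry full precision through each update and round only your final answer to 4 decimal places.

0.2527

After 'present': normaliser = 0.75·0.5500 + 0.35·0.3000 + 0.35·0.1500; P(strain 1) ≈ 0.7237, P(strain 2) ≈ 0.1842, P(strain 3) ≈ 0.0921
After 'present': normaliser = 0.75·0.7237 + 0.35·0.1842 + 0.35·0.0921; P(strain 1) ≈ 0.8488, P(strain 2) ≈ 0.1008, P(strain 3) ≈ 0.0504
After 'absent': normaliser = 0.25·0.8488 + 0.65·0.1008 + 0.65·0.0504; P(strain 1) ≈ 0.6834, P(strain 2) ≈ 0.2111, P(strain 3) ≈ 0.1055
After 'absent': normaliser = 0.25·0.6834 + 0.65·0.2111 + 0.65·0.1055; P(strain 1) ≈ 0.4536, P(strain 2) ≈ 0.3643, P(strain 3) ≈ 0.1821
After 'absent': normaliser = 0.25·0.4536 + 0.65·0.3643 + 0.65·0.1821; P(strain 1) ≈ 0.2420, P(strain 2) ≈ 0.5053, P(strain 3) ≈ 0.2527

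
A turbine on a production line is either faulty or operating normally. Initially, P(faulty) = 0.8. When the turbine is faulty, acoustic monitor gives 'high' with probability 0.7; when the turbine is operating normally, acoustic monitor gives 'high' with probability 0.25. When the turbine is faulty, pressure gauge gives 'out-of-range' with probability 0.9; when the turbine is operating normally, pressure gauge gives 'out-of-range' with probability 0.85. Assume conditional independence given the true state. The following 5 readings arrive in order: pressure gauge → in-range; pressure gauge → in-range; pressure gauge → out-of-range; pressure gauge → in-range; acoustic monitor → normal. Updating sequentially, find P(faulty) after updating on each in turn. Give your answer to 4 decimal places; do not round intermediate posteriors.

0.3342

After pressure gauge='in-range': P(faulty) = 0.1·0.8000 / (0.1·0.8000 + 0.15·0.2000) ≈ 0.7273
After pressure gauge='in-range': P(faulty) = 0.1·0.7273 / (0.1·0.7273 + 0.15·0.2727) ≈ 0.6400
After pressure gauge='out-of-range': P(faulty) = 0.9·0.6400 / (0.9·0.6400 + 0.85·0.3600) ≈ 0.6531
After pressure gauge='in-range': P(faulty) = 0.1·0.6531 / (0.1·0.6531 + 0.15·0.3469) ≈ 0.5565
After acoustic monitor='normal': P(faulty) = 0.3·0.5565 / (0.3·0.5565 + 0.75·0.4435) ≈ 0.3342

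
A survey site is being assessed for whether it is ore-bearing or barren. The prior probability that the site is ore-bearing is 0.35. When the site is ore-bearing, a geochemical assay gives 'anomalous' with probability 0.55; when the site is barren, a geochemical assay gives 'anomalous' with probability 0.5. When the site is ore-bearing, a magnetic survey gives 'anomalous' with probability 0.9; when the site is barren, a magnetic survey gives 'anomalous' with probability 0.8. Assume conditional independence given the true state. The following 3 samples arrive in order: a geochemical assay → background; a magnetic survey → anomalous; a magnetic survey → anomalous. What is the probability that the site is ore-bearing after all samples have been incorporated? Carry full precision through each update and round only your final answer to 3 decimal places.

After a geochemical assay='background': P(ore) = 0.45·0.3500 / (0.45·0.3500 + 0.5·0.6500) ≈ 0.3264
After a magnetic survey='anomalous': P(ore) = 0.9·0.3264 / (0.9·0.3264 + 0.8·0.6736) ≈ 0.3528
After a magnetic survey='anomalous': P(ore) = 0.9·0.3528 / (0.9·0.3528 + 0.8·0.6472) ≈ 0.3802

0.380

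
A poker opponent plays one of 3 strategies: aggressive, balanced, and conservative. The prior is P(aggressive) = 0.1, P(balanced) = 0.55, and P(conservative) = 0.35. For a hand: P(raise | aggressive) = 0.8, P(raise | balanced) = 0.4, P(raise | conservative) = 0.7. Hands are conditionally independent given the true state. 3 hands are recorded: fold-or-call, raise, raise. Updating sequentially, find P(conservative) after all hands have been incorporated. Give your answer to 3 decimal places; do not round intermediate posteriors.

After 'fold-or-call': normaliser = 0.2·0.1000 + 0.6·0.5500 + 0.3·0.3500; P(aggressive) ≈ 0.0440, P(balanced) ≈ 0.7253, P(conservative) ≈ 0.2308
After 'raise': normaliser = 0.8·0.0440 + 0.4·0.7253 + 0.7·0.2308; P(aggressive) ≈ 0.0722, P(balanced) ≈ 0.5959, P(conservative) ≈ 0.3318
After 'raise': normaliser = 0.8·0.0722 + 0.4·0.5959 + 0.7·0.3318; P(aggressive) ≈ 0.1094, P(balanced) ≈ 0.4511, P(conservative) ≈ 0.4396

0.440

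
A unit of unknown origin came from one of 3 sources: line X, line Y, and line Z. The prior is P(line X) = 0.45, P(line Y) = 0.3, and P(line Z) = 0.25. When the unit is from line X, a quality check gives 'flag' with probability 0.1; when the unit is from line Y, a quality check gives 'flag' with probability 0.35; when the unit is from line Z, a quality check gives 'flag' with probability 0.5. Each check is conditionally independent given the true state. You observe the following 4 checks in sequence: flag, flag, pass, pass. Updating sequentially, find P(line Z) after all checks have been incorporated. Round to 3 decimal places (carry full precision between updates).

0.449

After 'flag': normaliser = 0.1·0.4500 + 0.35·0.3000 + 0.5·0.2500; P(line X) ≈ 0.1636, P(line Y) ≈ 0.3818, P(line Z) ≈ 0.4545
After 'flag': normaliser = 0.1·0.1636 + 0.35·0.3818 + 0.5·0.4545; P(line X) ≈ 0.0434, P(line Y) ≈ 0.3542, P(line Z) ≈ 0.6024
After 'pass': normaliser = 0.9·0.0434 + 0.65·0.3542 + 0.5·0.6024; P(line X) ≈ 0.0684, P(line Y) ≈ 0.4036, P(line Z) ≈ 0.5280
After 'pass': normaliser = 0.9·0.0684 + 0.65·0.4036 + 0.5·0.5280; P(line X) ≈ 0.1048, P(line Y) ≈ 0.4462, P(line Z) ≈ 0.4490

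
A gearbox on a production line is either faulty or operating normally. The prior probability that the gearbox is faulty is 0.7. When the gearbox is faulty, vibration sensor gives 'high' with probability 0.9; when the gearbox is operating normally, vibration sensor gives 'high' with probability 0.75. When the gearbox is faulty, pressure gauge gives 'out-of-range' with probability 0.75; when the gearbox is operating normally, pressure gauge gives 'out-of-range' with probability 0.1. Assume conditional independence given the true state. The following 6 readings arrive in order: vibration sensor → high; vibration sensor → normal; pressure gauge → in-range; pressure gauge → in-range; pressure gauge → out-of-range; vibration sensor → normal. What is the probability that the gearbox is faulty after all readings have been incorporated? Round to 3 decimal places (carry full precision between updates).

After vibration sensor='high': P(faulty) = 0.9·0.7000 / (0.9·0.7000 + 0.75·0.3000) ≈ 0.7368
After vibration sensor='normal': P(faulty) = 0.1·0.7368 / (0.1·0.7368 + 0.25·0.2632) ≈ 0.5283
After pressure gauge='in-range': P(faulty) = 0.25·0.5283 / (0.25·0.5283 + 0.9·0.4717) ≈ 0.2373
After pressure gauge='in-range': P(faulty) = 0.25·0.2373 / (0.25·0.2373 + 0.9·0.7627) ≈ 0.0795
After pressure gauge='out-of-range': P(faulty) = 0.75·0.0795 / (0.75·0.0795 + 0.1·0.9205) ≈ 0.3933
After vibration sensor='normal': P(faulty) = 0.1·0.3933 / (0.1·0.3933 + 0.25·0.6067) ≈ 0.2059

0.206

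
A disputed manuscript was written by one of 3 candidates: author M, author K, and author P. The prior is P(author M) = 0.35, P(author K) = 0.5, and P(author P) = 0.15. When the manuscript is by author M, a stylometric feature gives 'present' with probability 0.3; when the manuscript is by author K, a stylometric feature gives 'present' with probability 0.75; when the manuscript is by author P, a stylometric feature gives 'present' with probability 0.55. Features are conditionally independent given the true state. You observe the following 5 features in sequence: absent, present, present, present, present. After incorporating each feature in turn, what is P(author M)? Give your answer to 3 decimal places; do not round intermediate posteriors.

0.042

Apply Bayes' rule sequentially, carrying P(author M) forward.
After 'absent': normaliser = 0.7·0.3500 + 0.25·0.5000 + 0.45·0.1500; P(author M) ≈ 0.5600, P(author K) ≈ 0.2857, P(author P) ≈ 0.1543
After 'present': normaliser = 0.3·0.5600 + 0.75·0.2857 + 0.55·0.1543; P(author M) ≈ 0.3596, P(author K) ≈ 0.4587, P(author P) ≈ 0.1817
After 'present': normaliser = 0.3·0.3596 + 0.75·0.4587 + 0.55·0.1817; P(author M) ≈ 0.1955, P(author K) ≈ 0.6234, P(author P) ≈ 0.1810
After 'present': normaliser = 0.3·0.1955 + 0.75·0.6234 + 0.55·0.1810; P(author M) ≈ 0.0937, P(author K) ≈ 0.7472, P(author P) ≈ 0.1591
After 'present': normaliser = 0.3·0.0937 + 0.75·0.7472 + 0.55·0.1591; P(author M) ≈ 0.0416, P(author K) ≈ 0.8289, P(author P) ≈ 0.1295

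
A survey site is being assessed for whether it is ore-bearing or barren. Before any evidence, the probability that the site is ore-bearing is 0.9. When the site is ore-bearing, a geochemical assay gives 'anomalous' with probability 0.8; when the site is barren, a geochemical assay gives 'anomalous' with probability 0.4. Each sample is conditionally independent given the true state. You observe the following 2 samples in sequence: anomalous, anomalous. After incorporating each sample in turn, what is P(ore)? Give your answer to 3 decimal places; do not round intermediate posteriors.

Each posterior becomes the prior for the next update.
After 'anomalous': P(ore) = 0.8·0.9000 / (0.8·0.9000 + 0.4·0.1000) ≈ 0.9474
After 'anomalous': P(ore) = 0.8·0.9474 / (0.8·0.9474 + 0.4·0.0526) ≈ 0.9730

0.973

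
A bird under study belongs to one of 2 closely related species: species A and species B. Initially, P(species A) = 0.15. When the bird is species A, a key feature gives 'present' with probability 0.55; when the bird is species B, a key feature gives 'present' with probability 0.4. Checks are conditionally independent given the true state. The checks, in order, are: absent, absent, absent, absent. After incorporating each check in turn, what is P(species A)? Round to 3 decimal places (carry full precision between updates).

After 'absent': P(species A) = 0.45·0.1500 / (0.45·0.1500 + 0.6·0.8500) ≈ 0.1169
After 'absent': P(species A) = 0.45·0.1169 / (0.45·0.1169 + 0.6·0.8831) ≈ 0.0903
After 'absent': P(species A) = 0.45·0.0903 / (0.45·0.0903 + 0.6·0.9097) ≈ 0.0693
After 'absent': P(species A) = 0.45·0.0693 / (0.45·0.0693 + 0.6·0.9307) ≈ 0.0529

0.053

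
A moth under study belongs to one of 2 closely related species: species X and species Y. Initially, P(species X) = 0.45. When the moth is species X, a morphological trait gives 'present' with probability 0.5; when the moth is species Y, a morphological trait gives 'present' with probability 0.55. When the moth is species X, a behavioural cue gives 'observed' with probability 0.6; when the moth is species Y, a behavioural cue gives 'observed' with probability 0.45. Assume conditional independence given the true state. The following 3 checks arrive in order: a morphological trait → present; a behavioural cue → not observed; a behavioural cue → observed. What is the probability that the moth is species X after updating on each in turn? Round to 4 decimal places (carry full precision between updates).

After a morphological trait='present': P(species X) = 0.5·0.4500 / (0.5·0.4500 + 0.55·0.5500) ≈ 0.4265
After a behavioural cue='not observed': P(species X) = 0.4·0.4265 / (0.4·0.4265 + 0.55·0.5735) ≈ 0.3510
After a behavioural cue='observed': P(species X) = 0.6·0.3510 / (0.6·0.3510 + 0.45·0.6490) ≈ 0.4190

0.4190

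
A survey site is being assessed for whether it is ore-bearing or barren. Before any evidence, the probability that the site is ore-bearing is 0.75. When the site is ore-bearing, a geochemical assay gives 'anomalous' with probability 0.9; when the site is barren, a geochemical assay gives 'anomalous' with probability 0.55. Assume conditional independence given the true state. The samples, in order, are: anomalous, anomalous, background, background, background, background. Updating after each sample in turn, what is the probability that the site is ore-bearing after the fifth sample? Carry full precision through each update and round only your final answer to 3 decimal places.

0.081

After 'anomalous': P(ore) = 0.9·0.7500 / (0.9·0.7500 + 0.55·0.2500) ≈ 0.8308
After 'anomalous': P(ore) = 0.9·0.8308 / (0.9·0.8308 + 0.55·0.1692) ≈ 0.8893
After 'background': P(ore) = 0.1·0.8893 / (0.1·0.8893 + 0.45·0.1107) ≈ 0.6409
After 'background': P(ore) = 0.1·0.6409 / (0.1·0.6409 + 0.45·0.3591) ≈ 0.2840
After 'background': P(ore) = 0.1·0.2840 / (0.1·0.2840 + 0.45·0.7160) ≈ 0.0810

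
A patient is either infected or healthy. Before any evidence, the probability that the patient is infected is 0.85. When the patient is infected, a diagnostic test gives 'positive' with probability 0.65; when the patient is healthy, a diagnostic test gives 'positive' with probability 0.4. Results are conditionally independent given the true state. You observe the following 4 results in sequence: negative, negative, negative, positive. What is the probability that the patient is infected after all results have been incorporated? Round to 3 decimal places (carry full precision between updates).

0.646

Apply Bayes' rule sequentially, carrying P(infected) forward.
After 'negative': P(infected) = 0.35·0.8500 / (0.35·0.8500 + 0.6·0.1500) ≈ 0.7677
After 'negative': P(infected) = 0.35·0.7677 / (0.35·0.7677 + 0.6·0.2323) ≈ 0.6585
After 'negative': P(infected) = 0.35·0.6585 / (0.35·0.6585 + 0.6·0.3415) ≈ 0.5294
After 'positive': P(infected) = 0.65·0.5294 / (0.65·0.5294 + 0.4·0.4706) ≈ 0.6464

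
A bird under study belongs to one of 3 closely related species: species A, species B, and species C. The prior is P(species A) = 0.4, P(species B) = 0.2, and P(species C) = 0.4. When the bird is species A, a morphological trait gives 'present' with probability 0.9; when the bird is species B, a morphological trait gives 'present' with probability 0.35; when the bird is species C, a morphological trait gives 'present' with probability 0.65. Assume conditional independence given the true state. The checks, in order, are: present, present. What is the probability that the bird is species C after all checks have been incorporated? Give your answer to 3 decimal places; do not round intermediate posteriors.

0.327

After 'present': normaliser = 0.9·0.4000 + 0.35·0.2000 + 0.65·0.4000; P(species A) ≈ 0.5217, P(species B) ≈ 0.1014, P(species C) ≈ 0.3768
After 'present': normaliser = 0.9·0.5217 + 0.35·0.1014 + 0.65·0.3768; P(species A) ≈ 0.6261, P(species B) ≈ 0.0473, P(species C) ≈ 0.3266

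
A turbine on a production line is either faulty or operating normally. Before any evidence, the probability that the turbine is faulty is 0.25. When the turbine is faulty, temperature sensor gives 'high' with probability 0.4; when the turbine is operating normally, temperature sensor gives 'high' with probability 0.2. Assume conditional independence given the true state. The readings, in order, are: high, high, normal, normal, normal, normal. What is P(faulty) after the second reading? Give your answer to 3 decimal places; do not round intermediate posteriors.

0.571

After 'high': P(faulty) = 0.4·0.2500 / (0.4·0.2500 + 0.2·0.7500) ≈ 0.4000
After 'high': P(faulty) = 0.4·0.4000 / (0.4·0.4000 + 0.2·0.6000) ≈ 0.5714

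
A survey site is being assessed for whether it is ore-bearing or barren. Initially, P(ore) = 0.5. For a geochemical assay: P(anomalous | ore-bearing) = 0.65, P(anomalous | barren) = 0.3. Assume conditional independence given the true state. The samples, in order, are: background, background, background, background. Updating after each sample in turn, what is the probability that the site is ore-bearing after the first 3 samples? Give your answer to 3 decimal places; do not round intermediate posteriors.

After 'background': P(ore) = 0.35·0.5000 / (0.35·0.5000 + 0.7·0.5000) ≈ 0.3333
After 'background': P(ore) = 0.35·0.3333 / (0.35·0.3333 + 0.7·0.6667) ≈ 0.2000
After 'background': P(ore) = 0.35·0.2000 / (0.35·0.2000 + 0.7·0.8000) ≈ 0.1111

0.111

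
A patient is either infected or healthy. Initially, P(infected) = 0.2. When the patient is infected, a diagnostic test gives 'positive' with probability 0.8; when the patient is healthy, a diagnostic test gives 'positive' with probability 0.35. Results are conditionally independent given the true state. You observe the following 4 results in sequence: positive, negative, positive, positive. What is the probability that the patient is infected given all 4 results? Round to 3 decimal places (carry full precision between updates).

After 'positive': P(infected) = 0.8·0.2000 / (0.8·0.2000 + 0.35·0.8000) ≈ 0.3636
After 'negative': P(infected) = 0.2·0.3636 / (0.2·0.3636 + 0.65·0.6364) ≈ 0.1495
After 'positive': P(infected) = 0.8·0.1495 / (0.8·0.1495 + 0.35·0.8505) ≈ 0.2867
After 'positive': P(infected) = 0.8·0.2867 / (0.8·0.2867 + 0.35·0.7133) ≈ 0.4788

0.479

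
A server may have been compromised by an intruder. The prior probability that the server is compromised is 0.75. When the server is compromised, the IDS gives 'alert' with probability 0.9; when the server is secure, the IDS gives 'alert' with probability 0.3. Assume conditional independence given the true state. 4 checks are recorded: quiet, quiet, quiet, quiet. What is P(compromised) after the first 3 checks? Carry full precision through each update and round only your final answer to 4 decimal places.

Apply Bayes' rule sequentially, carrying P(compromised) forward.
After 'quiet': P(compromised) = 0.1·0.7500 / (0.1·0.7500 + 0.7·0.2500) ≈ 0.3000
After 'quiet': P(compromised) = 0.1·0.3000 / (0.1·0.3000 + 0.7·0.7000) ≈ 0.0577
After 'quiet': P(compromised) = 0.1·0.0577 / (0.1·0.0577 + 0.7·0.9423) ≈ 0.0087

0.0087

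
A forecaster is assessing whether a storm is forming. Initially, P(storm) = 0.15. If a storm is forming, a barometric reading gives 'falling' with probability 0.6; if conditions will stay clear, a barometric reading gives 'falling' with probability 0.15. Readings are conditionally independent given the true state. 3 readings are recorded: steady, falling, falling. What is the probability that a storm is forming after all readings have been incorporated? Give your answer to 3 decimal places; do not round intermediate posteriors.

After 'steady': P(storm) = 0.4·0.1500 / (0.4·0.1500 + 0.85·0.8500) ≈ 0.0767
After 'falling': P(storm) = 0.6·0.0767 / (0.6·0.0767 + 0.15·0.9233) ≈ 0.2494
After 'falling': P(storm) = 0.6·0.2494 / (0.6·0.2494 + 0.15·0.7506) ≈ 0.5706

0.571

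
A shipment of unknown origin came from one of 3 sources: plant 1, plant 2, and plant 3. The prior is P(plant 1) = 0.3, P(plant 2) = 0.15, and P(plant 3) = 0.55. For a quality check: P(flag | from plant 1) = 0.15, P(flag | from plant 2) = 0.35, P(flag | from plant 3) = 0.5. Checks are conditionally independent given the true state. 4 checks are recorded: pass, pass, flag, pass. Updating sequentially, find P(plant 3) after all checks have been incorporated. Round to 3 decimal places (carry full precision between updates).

After 'pass': normaliser = 0.85·0.3000 + 0.65·0.1500 + 0.5·0.5500; P(plant 1) ≈ 0.4064, P(plant 2) ≈ 0.1554, P(plant 3) ≈ 0.4382
After 'pass': normaliser = 0.85·0.4064 + 0.65·0.1554 + 0.5·0.4382; P(plant 1) ≈ 0.5190, P(plant 2) ≈ 0.1518, P(plant 3) ≈ 0.3292
After 'flag': normaliser = 0.15·0.5190 + 0.35·0.1518 + 0.5·0.3292; P(plant 1) ≈ 0.2634, P(plant 2) ≈ 0.1797, P(plant 3) ≈ 0.5569
After 'pass': normaliser = 0.85·0.2634 + 0.65·0.1797 + 0.5·0.5569; P(plant 1) ≈ 0.3616, P(plant 2) ≈ 0.1886, P(plant 3) ≈ 0.4498

0.450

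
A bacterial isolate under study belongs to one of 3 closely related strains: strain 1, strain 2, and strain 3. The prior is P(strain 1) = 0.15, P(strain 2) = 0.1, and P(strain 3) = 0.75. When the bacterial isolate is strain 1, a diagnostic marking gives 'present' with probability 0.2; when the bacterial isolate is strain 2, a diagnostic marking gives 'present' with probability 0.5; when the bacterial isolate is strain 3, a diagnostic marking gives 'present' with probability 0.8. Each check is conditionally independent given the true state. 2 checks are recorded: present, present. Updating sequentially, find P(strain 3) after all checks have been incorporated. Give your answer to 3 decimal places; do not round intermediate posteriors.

0.939

After 'present': normaliser = 0.2·0.1500 + 0.5·0.1000 + 0.8·0.7500; P(strain 1) ≈ 0.0441, P(strain 2) ≈ 0.0735, P(strain 3) ≈ 0.8824
After 'present': normaliser = 0.2·0.0441 + 0.5·0.0735 + 0.8·0.8824; P(strain 1) ≈ 0.0117, P(strain 2) ≈ 0.0489, P(strain 3) ≈ 0.9393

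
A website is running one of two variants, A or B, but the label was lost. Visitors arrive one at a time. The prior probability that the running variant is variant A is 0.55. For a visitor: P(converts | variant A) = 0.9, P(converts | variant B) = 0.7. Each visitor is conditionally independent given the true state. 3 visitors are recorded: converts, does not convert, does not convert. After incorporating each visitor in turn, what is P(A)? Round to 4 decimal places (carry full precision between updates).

After 'converts': P(A) = 0.9·0.5500 / (0.9·0.5500 + 0.7·0.4500) ≈ 0.6111
After 'does not convert': P(A) = 0.1·0.6111 / (0.1·0.6111 + 0.3·0.3889) ≈ 0.3438
After 'does not convert': P(A) = 0.1·0.3438 / (0.1·0.3438 + 0.3·0.6562) ≈ 0.1486

0.1486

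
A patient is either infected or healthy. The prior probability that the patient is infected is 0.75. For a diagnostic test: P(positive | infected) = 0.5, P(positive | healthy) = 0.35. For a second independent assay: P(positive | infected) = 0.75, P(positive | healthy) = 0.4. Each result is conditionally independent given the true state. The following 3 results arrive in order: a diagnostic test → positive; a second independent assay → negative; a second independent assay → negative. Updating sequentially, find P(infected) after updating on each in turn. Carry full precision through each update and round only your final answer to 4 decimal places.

After a diagnostic test='positive': P(infected) = 0.5·0.7500 / (0.5·0.7500 + 0.35·0.2500) ≈ 0.8108
After a second independent assay='negative': P(infected) = 0.25·0.8108 / (0.25·0.8108 + 0.6·0.1892) ≈ 0.6410
After a second independent assay='negative': P(infected) = 0.25·0.6410 / (0.25·0.6410 + 0.6·0.3590) ≈ 0.4266

0.4266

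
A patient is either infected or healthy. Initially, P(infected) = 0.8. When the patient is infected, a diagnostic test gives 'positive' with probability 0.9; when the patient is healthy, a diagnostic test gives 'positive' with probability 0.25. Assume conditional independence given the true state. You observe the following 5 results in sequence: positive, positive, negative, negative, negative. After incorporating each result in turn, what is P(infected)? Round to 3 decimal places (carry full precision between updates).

0.109

After 'positive': P(infected) = 0.9·0.8000 / (0.9·0.8000 + 0.25·0.2000) ≈ 0.9351
After 'positive': P(infected) = 0.9·0.9351 / (0.9·0.9351 + 0.25·0.0649) ≈ 0.9811
After 'negative': P(infected) = 0.1·0.9811 / (0.1·0.9811 + 0.75·0.0189) ≈ 0.8736
After 'negative': P(infected) = 0.1·0.8736 / (0.1·0.8736 + 0.75·0.1264) ≈ 0.4796
After 'negative': P(infected) = 0.1·0.4796 / (0.1·0.4796 + 0.75·0.5204) ≈ 0.1094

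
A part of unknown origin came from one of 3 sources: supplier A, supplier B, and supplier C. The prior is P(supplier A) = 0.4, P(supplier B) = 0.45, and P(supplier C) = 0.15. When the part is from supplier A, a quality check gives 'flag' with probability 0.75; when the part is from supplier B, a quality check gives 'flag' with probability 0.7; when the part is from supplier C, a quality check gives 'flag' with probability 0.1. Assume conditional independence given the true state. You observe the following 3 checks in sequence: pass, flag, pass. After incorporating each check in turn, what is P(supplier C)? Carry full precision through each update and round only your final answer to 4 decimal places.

0.2051

After 'pass': normaliser = 0.25·0.4000 + 0.3·0.4500 + 0.9·0.1500; P(supplier A) ≈ 0.2703, P(supplier B) ≈ 0.3649, P(supplier C) ≈ 0.3649
After 'flag': normaliser = 0.75·0.2703 + 0.7·0.3649 + 0.1·0.3649; P(supplier A) ≈ 0.4098, P(supplier B) ≈ 0.5164, P(supplier C) ≈ 0.0738
After 'pass': normaliser = 0.25·0.4098 + 0.3·0.5164 + 0.9·0.0738; P(supplier A) ≈ 0.3165, P(supplier B) ≈ 0.4785, P(supplier C) ≈ 0.2051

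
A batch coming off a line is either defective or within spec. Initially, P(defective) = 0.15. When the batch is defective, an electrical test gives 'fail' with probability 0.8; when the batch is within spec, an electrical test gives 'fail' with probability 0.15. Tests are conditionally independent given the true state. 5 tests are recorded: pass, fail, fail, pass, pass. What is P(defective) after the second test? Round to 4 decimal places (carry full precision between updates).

After 'pass': P(defective) = 0.2·0.1500 / (0.2·0.1500 + 0.85·0.8500) ≈ 0.0399
After 'fail': P(defective) = 0.8·0.0399 / (0.8·0.0399 + 0.15·0.9601) ≈ 0.1813

0.1813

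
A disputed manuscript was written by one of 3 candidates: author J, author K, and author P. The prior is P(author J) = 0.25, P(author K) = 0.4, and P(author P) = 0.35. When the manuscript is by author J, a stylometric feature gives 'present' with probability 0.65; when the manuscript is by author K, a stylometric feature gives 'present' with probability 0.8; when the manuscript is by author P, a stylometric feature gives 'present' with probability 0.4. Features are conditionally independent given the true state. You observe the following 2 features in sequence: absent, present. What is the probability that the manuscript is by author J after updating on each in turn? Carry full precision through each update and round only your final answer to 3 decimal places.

Apply Bayes' rule sequentially, carrying P(author J) forward.
After 'absent': normaliser = 0.35·0.2500 + 0.2·0.4000 + 0.6·0.3500; P(author J) ≈ 0.2318, P(author K) ≈ 0.2119, P(author P) ≈ 0.5563
After 'present': normaliser = 0.65·0.2318 + 0.8·0.2119 + 0.4·0.5563; P(author J) ≈ 0.2776, P(author K) ≈ 0.3124, P(author P) ≈ 0.4100

0.278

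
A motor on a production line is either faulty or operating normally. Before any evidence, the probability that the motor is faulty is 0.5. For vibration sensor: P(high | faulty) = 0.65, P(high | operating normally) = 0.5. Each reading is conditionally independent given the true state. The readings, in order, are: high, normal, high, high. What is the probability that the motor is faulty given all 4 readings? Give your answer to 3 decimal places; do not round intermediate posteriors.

0.606

After 'high': P(faulty) = 0.65·0.5000 / (0.65·0.5000 + 0.5·0.5000) ≈ 0.5652
After 'normal': P(faulty) = 0.35·0.5652 / (0.35·0.5652 + 0.5·0.4348) ≈ 0.4764
After 'high': P(faulty) = 0.65·0.4764 / (0.65·0.4764 + 0.5·0.5236) ≈ 0.5419
After 'high': P(faulty) = 0.65·0.5419 / (0.65·0.5419 + 0.5·0.4581) ≈ 0.6060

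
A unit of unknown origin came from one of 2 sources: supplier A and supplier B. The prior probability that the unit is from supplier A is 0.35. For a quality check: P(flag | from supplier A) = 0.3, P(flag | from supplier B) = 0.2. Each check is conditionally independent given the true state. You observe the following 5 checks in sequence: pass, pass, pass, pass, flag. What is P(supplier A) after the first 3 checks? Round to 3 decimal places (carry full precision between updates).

0.265

After 'pass': P(supplier A) = 0.7·0.3500 / (0.7·0.3500 + 0.8·0.6500) ≈ 0.3203
After 'pass': P(supplier A) = 0.7·0.3203 / (0.7·0.3203 + 0.8·0.6797) ≈ 0.2919
After 'pass': P(supplier A) = 0.7·0.2919 / (0.7·0.2919 + 0.8·0.7081) ≈ 0.2651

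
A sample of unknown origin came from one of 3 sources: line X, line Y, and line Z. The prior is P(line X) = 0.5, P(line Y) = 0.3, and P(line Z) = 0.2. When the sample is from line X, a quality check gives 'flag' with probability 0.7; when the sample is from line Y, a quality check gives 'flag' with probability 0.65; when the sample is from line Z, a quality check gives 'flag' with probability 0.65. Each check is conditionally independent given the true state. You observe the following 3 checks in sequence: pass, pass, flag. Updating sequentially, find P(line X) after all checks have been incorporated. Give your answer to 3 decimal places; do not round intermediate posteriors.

After 'pass': normaliser = 0.3·0.5000 + 0.35·0.3000 + 0.35·0.2000; P(line X) ≈ 0.4615, P(line Y) ≈ 0.3231, P(line Z) ≈ 0.2154
After 'pass': normaliser = 0.3·0.4615 + 0.35·0.3231 + 0.35·0.2154; P(line X) ≈ 0.4235, P(line Y) ≈ 0.3459, P(line Z) ≈ 0.2306
After 'flag': normaliser = 0.7·0.4235 + 0.65·0.3459 + 0.65·0.2306; P(line X) ≈ 0.4417, P(line Y) ≈ 0.3350, P(line Z) ≈ 0.2233

0.442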